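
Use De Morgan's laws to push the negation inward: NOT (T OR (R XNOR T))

NOT T AND NOT (R XNOR T)
De Morgan's: NOT(OR of terms) = AND of negations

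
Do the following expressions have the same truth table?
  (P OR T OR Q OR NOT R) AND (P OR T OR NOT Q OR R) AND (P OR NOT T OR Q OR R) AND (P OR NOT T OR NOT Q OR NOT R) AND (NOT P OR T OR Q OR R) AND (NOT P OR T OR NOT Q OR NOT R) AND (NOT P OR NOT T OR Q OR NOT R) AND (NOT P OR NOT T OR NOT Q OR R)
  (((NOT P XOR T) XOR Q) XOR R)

Yes, they are equivalent — the two output columns agree on all 16 assignments:
P | T | Q | R | Expression 1 | Expression 2
-------------------------------------------
0 | 0 | 0 | 0 | 1 | 1
0 | 0 | 0 | 1 | 0 | 0
0 | 0 | 1 | 0 | 0 | 0
0 | 0 | 1 | 1 | 1 | 1
0 | 1 | 0 | 0 | 0 | 0
0 | 1 | 0 | 1 | 1 | 1
0 | 1 | 1 | 0 | 1 | 1
0 | 1 | 1 | 1 | 0 | 0
1 | 0 | 0 | 0 | 0 | 0
1 | 0 | 0 | 1 | 1 | 1
1 | 0 | 1 | 0 | 1 | 1
1 | 0 | 1 | 1 | 0 | 0
1 | 1 | 0 | 0 | 1 | 1
1 | 1 | 0 | 1 | 0 | 0
1 | 1 | 1 | 0 | 0 | 0
1 | 1 | 1 | 1 | 1 | 1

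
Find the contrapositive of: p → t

Contrapositive: NOT t → NOT p
Note: A statement and its contrapositive are logically equivalent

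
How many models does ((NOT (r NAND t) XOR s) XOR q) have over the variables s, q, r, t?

Satisfying assignments: (0,0,1,1), (0,1,0,0), (0,1,0,1), (0,1,1,0), (1,0,0,0), (1,0,0,1), (1,0,1,0), (1,1,1,1)
Count: 8 out of 16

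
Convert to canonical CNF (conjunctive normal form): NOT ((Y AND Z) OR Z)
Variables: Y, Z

(Y OR NOT Z) AND (NOT Y OR NOT Z)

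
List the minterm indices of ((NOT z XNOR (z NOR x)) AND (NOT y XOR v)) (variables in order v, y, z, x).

Σm(0, 2, 3, 12, 14, 15) = (NOT v AND NOT y AND NOT z AND NOT x) OR (NOT v AND NOT y AND z AND NOT x) OR (NOT v AND NOT y AND z AND x) OR (v AND y AND NOT z AND NOT x) OR (v AND y AND z AND NOT x) OR (v AND y AND z AND x)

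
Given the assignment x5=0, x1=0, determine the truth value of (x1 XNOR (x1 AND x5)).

Substituting: (0 XNOR (0 AND 0))
= 1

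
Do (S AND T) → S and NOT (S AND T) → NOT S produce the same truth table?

No, Inverse is not equivalent to original (counterexample: T=0, S=1, Q=0)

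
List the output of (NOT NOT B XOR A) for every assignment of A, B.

A | B | Output
--------------
0 | 0 | 0
0 | 1 | 1
1 | 0 | 1
1 | 1 | 0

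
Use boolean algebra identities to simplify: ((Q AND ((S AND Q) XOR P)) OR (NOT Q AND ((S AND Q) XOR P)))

By distribution ((E AND v) OR (E AND NOT v) = E):
= ((S AND Q) XOR P)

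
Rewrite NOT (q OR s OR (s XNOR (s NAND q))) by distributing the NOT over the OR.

NOT q AND NOT s AND NOT (s XNOR (s NAND q))
De Morgan's: NOT(OR of terms) = AND of negations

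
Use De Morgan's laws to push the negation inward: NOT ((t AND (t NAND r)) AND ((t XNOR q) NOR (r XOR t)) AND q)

NOT (t AND (t NAND r)) OR NOT ((t XNOR q) NOR (r XOR t)) OR NOT q
De Morgan's: NOT(AND of terms) = OR of negations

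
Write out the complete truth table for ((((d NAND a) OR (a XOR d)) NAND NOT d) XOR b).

b | a | d | Output
------------------
0 | 0 | 0 | 0
0 | 0 | 1 | 1
0 | 1 | 0 | 0
0 | 1 | 1 | 1
1 | 0 | 0 | 1
1 | 0 | 1 | 0
1 | 1 | 0 | 1
1 | 1 | 1 | 0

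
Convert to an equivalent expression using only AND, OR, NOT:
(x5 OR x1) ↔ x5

((x5 OR x1) AND x5) OR (NOT (x5 OR x1) AND NOT x5)
(Biconditional = both true or both false)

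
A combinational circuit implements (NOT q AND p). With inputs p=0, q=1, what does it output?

Substituting: (NOT 1 AND 0)
= 0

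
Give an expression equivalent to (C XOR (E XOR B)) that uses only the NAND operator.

((C NAND (C NAND ((E NAND (E NAND B)) NAND (B NAND (E NAND B))))) NAND (((E NAND (E NAND B)) NAND (B NAND (E NAND B))) NAND (C NAND ((E NAND (E NAND B)) NAND (B NAND (E NAND B))))))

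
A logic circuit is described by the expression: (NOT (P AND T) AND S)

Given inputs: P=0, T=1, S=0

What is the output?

Substituting: (NOT (0 AND 1) AND 0)
= 0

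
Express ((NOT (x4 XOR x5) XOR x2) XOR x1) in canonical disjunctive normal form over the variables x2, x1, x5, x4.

(NOT x2 AND NOT x1 AND NOT x5 AND NOT x4) OR (NOT x2 AND NOT x1 AND x5 AND x4) OR (NOT x2 AND x1 AND NOT x5 AND x4) OR (NOT x2 AND x1 AND x5 AND NOT x4) OR (x2 AND NOT x1 AND NOT x5 AND x4) OR (x2 AND NOT x1 AND x5 AND NOT x4) OR (x2 AND x1 AND NOT x5 AND NOT x4) OR (x2 AND x1 AND x5 AND x4)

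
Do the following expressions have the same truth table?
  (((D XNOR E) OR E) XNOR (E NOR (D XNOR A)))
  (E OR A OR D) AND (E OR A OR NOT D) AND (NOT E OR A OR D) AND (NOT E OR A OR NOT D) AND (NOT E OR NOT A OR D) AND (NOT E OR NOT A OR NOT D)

Yes, they are equivalent — the two output columns agree on all 8 assignments:
E | A | D | Expression 1 | Expression 2
---------------------------------------
0 | 0 | 0 | 0 | 0
0 | 0 | 1 | 0 | 0
0 | 1 | 0 | 1 | 1
0 | 1 | 1 | 1 | 1
1 | 0 | 0 | 0 | 0
1 | 0 | 1 | 0 | 0
1 | 1 | 0 | 0 | 0
1 | 1 | 1 | 0 | 0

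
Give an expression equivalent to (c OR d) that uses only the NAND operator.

((c NAND c) NAND (d NAND d))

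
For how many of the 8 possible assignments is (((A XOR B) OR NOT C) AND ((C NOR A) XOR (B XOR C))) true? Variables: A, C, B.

Satisfying assignments: (0,0,0), (1,0,1), (1,1,0)
Count: 3 out of 8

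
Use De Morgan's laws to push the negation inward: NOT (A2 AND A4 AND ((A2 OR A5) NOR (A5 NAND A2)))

NOT A2 OR NOT A4 OR NOT ((A2 OR A5) NOR (A5 NAND A2))
De Morgan's: NOT(AND of terms) = OR of negations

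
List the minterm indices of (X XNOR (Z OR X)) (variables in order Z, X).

Σm(0, 1, 3) = (NOT Z AND NOT X) OR (NOT Z AND X) OR (Z AND X)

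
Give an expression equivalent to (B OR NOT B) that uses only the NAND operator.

((B NAND B) NAND ((B NAND B) NAND (B NAND B)))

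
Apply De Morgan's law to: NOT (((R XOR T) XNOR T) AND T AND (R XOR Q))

NOT ((R XOR T) XNOR T) OR NOT T OR NOT (R XOR Q)
De Morgan's: NOT(AND of terms) = OR of negations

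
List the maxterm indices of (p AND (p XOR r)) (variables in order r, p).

ΠM(0, 2, 3) = (r OR p) AND (NOT r OR p) AND (NOT r OR NOT p)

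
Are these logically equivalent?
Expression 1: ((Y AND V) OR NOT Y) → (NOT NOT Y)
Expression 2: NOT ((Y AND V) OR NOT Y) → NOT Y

No, Inverse is not equivalent to original (counterexample: Y=0, W=0, V=0)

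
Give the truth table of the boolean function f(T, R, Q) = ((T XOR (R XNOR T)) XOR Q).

T | R | Q | Output
------------------
0 | 0 | 0 | 1
0 | 0 | 1 | 0
0 | 1 | 0 | 0
0 | 1 | 1 | 1
1 | 0 | 0 | 1
1 | 0 | 1 | 0
1 | 1 | 0 | 0
1 | 1 | 1 | 1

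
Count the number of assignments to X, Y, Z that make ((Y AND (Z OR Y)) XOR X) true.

Satisfying assignments: (0,1,0), (0,1,1), (1,0,0), (1,0,1)
Count: 4 out of 8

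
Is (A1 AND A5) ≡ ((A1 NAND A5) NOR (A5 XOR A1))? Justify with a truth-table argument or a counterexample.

Yes, they are equivalent — the two output columns agree on all 4 assignments:
A1 | A5 | Expression 1 | Expression 2
-------------------------------------
0 | 0 | 0 | 0
0 | 1 | 0 | 0
1 | 0 | 0 | 0
1 | 1 | 1 | 1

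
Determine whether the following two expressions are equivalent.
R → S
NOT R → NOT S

No, Inverse is not equivalent to original (counterexample: S=0, P=0, R=1)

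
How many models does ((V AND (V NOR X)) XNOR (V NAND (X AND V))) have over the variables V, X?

Satisfying assignments: (1,1)
Count: 1 out of 4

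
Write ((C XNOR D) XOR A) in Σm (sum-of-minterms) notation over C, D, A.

Σm(0, 3, 5, 6) = (NOT C AND NOT D AND NOT A) OR (NOT C AND D AND A) OR (C AND NOT D AND A) OR (C AND D AND NOT A)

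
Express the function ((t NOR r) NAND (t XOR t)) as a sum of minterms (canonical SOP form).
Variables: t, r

Σm(0, 1, 2, 3) = (NOT t AND NOT r) OR (NOT t AND r) OR (t AND NOT r) OR (t AND r)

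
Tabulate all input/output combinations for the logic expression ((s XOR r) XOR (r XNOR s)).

s | r | Output
--------------
0 | 0 | 1
0 | 1 | 1
1 | 0 | 1
1 | 1 | 1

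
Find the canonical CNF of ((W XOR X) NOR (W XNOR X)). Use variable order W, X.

(W OR X) AND (W OR NOT X) AND (NOT W OR X) AND (NOT W OR NOT X)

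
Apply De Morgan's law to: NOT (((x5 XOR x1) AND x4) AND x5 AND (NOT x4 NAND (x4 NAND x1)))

NOT ((x5 XOR x1) AND x4) OR NOT x5 OR NOT (NOT x4 NAND (x4 NAND x1))
De Morgan's: NOT(AND of terms) = OR of negations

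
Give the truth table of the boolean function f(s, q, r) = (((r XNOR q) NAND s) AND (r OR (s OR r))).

s | q | r | Output
------------------
0 | 0 | 0 | 0
0 | 0 | 1 | 1
0 | 1 | 0 | 0
0 | 1 | 1 | 1
1 | 0 | 0 | 0
1 | 0 | 1 | 1
1 | 1 | 0 | 1
1 | 1 | 1 | 0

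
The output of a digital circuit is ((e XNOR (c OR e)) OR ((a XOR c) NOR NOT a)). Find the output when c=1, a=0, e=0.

Substituting: ((0 XNOR (1 OR 0)) OR ((0 XOR 1) NOR NOT 0))
= 0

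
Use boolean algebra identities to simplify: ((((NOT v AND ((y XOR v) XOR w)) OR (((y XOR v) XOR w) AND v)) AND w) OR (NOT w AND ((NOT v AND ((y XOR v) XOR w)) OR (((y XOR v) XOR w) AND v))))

By distribution ((E AND v) OR (E AND NOT v) = E) then distribution ((E AND v) OR (E AND NOT v) = E):
= ((y XOR v) XOR w)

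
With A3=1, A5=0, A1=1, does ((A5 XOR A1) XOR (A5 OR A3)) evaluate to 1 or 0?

Substituting: ((0 XOR 1) XOR (0 OR 1))
= 0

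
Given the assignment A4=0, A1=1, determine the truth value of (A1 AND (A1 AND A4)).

Substituting: (1 AND (1 AND 0))
= 0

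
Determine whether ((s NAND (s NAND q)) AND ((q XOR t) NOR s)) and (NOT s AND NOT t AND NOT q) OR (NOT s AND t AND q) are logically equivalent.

Yes, they are equivalent — the two output columns agree on all 8 assignments:
s | t | q | Expression 1 | Expression 2
---------------------------------------
0 | 0 | 0 | 1 | 1
0 | 0 | 1 | 0 | 0
0 | 1 | 0 | 0 | 0
0 | 1 | 1 | 1 | 1
1 | 0 | 0 | 0 | 0
1 | 0 | 1 | 0 | 0
1 | 1 | 0 | 0 | 0
1 | 1 | 1 | 0 | 0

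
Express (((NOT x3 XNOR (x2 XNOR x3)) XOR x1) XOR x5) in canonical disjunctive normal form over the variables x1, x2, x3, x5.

(NOT x1 AND NOT x2 AND NOT x3 AND NOT x5) OR (NOT x1 AND NOT x2 AND x3 AND NOT x5) OR (NOT x1 AND x2 AND NOT x3 AND x5) OR (NOT x1 AND x2 AND x3 AND x5) OR (x1 AND NOT x2 AND NOT x3 AND x5) OR (x1 AND NOT x2 AND x3 AND x5) OR (x1 AND x2 AND NOT x3 AND NOT x5) OR (x1 AND x2 AND x3 AND NOT x5)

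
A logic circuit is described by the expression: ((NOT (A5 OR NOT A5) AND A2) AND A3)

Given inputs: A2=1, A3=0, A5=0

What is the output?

Substituting: ((NOT (0 OR NOT 0) AND 1) AND 0)
= 0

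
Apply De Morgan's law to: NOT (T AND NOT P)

NOT T OR P
De Morgan's: NOT(AND of terms) = OR of negations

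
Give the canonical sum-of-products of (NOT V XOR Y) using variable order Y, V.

Σm(0, 3) = (NOT Y AND NOT V) OR (Y AND V)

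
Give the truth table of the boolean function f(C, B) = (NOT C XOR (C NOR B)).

C | B | Output
--------------
0 | 0 | 0
0 | 1 | 1
1 | 0 | 0
1 | 1 | 0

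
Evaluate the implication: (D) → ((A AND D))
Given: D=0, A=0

Antecedent (D) = 0; consequent ((A AND D)) = 0.
0 → 0 = 1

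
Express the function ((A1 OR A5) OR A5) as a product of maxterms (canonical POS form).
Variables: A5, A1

ΠM(0) = (A5 OR A1)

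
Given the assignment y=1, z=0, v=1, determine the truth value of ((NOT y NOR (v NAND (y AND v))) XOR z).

Substituting: ((NOT 1 NOR (1 NAND (1 AND 1))) XOR 0)
= 1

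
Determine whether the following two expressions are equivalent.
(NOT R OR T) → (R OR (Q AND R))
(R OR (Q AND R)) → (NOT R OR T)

No, Converse is not equivalent to original (counterexample: T=0, R=0, Q=0)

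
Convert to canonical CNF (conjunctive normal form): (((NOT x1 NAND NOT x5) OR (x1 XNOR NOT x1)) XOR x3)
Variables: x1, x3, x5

(x1 OR x3 OR x5) AND (x1 OR NOT x3 OR NOT x5) AND (NOT x1 OR NOT x3 OR x5) AND (NOT x1 OR NOT x3 OR NOT x5)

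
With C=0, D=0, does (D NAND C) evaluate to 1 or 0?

Substituting: (0 NAND 0)
= 1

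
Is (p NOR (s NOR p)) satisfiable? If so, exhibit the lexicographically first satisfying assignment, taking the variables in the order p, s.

p=0, s=1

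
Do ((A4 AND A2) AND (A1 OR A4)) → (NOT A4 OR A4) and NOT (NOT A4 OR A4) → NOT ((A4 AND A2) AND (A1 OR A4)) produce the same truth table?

Yes, Contrapositive is always equivalent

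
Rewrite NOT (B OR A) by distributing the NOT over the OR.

NOT B AND NOT A
De Morgan's: NOT(OR of terms) = AND of negations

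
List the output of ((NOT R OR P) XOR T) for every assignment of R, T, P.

R | T | P | Output
------------------
0 | 0 | 0 | 1
0 | 0 | 1 | 1
0 | 1 | 0 | 0
0 | 1 | 1 | 0
1 | 0 | 0 | 0
1 | 0 | 1 | 1
1 | 1 | 0 | 1
1 | 1 | 1 | 0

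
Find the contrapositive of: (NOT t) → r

Contrapositive: NOT r → t
Note: A statement and its contrapositive are logically equivalent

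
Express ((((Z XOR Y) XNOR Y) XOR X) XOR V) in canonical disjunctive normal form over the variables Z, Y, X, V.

(NOT Z AND NOT Y AND NOT X AND NOT V) OR (NOT Z AND NOT Y AND X AND V) OR (NOT Z AND Y AND NOT X AND NOT V) OR (NOT Z AND Y AND X AND V) OR (Z AND NOT Y AND NOT X AND V) OR (Z AND NOT Y AND X AND NOT V) OR (Z AND Y AND NOT X AND V) OR (Z AND Y AND X AND NOT V)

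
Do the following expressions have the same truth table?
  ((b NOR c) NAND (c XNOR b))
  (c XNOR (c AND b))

No. Counterexample: with c=0, b=0, Expression 1 = 0 but Expression 2 = 1.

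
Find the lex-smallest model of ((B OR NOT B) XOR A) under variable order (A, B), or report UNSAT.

A=0, B=0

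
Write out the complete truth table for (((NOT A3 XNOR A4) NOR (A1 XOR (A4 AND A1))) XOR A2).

A4 | A3 | A2 | A1 | Output
--------------------------
0 | 0 | 0 | 0 | 1
0 | 0 | 0 | 1 | 0
0 | 0 | 1 | 0 | 0
0 | 0 | 1 | 1 | 1
0 | 1 | 0 | 0 | 0
0 | 1 | 0 | 1 | 0
0 | 1 | 1 | 0 | 1
0 | 1 | 1 | 1 | 1
1 | 0 | 0 | 0 | 0
1 | 0 | 0 | 1 | 0
1 | 0 | 1 | 0 | 1
1 | 0 | 1 | 1 | 1
1 | 1 | 0 | 0 | 1
1 | 1 | 0 | 1 | 1
1 | 1 | 1 | 0 | 0
1 | 1 | 1 | 1 | 0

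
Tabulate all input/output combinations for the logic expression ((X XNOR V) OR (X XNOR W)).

V | W | X | Output
------------------
0 | 0 | 0 | 1
0 | 0 | 1 | 0
0 | 1 | 0 | 1
0 | 1 | 1 | 1
1 | 0 | 0 | 1
1 | 0 | 1 | 1
1 | 1 | 0 | 0
1 | 1 | 1 | 1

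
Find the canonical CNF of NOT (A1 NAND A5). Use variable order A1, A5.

(A1 OR A5) AND (A1 OR NOT A5) AND (NOT A1 OR A5)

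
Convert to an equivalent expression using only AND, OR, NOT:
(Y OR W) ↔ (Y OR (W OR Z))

((Y OR W) AND (Y OR (W OR Z))) OR (NOT (Y OR W) AND NOT (Y OR (W OR Z)))
(Biconditional = both true or both false)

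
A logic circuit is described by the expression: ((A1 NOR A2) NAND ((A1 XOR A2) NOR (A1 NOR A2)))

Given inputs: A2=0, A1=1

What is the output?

Substituting: ((1 NOR 0) NAND ((1 XOR 0) NOR (1 NOR 0)))
= 1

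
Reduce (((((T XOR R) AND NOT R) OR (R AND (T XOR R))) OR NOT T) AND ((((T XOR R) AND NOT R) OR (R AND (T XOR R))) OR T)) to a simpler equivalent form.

By distribution ((E OR v) AND (E OR NOT v) = E) then distribution ((E AND v) OR (E AND NOT v) = E):
= (T XOR R)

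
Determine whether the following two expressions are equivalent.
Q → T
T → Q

No, Converse is not equivalent to original (counterexample: T=0, Q=1)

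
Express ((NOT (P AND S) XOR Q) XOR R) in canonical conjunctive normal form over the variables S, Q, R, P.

(S OR Q OR NOT R OR P) AND (S OR Q OR NOT R OR NOT P) AND (S OR NOT Q OR R OR P) AND (S OR NOT Q OR R OR NOT P) AND (NOT S OR Q OR R OR NOT P) AND (NOT S OR Q OR NOT R OR P) AND (NOT S OR NOT Q OR R OR P) AND (NOT S OR NOT Q OR NOT R OR NOT P)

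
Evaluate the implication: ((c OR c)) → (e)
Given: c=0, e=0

Antecedent ((c OR c)) = 0; consequent (e) = 0.
0 → 0 = 1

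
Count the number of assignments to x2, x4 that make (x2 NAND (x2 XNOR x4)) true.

Satisfying assignments: (0,0), (0,1), (1,0)
Count: 3 out of 4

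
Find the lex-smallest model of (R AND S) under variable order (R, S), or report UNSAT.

R=1, S=1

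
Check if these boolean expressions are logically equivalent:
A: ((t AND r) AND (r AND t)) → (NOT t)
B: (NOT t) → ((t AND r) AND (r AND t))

No, Converse is not equivalent to original (counterexample: t=0, r=0)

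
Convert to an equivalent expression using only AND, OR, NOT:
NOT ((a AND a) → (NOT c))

(a AND a) AND c
(Negated implication: NOT(A → B) = A AND NOT B)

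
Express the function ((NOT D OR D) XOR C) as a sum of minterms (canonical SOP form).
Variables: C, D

Σm(0, 1) = (NOT C AND NOT D) OR (NOT C AND D)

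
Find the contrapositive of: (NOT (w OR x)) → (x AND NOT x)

Contrapositive: NOT (x AND NOT x) → (w OR x)
Note: A statement and its contrapositive are logically equivalent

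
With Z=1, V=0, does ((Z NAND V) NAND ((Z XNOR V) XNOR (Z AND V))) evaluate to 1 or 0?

Substituting: ((1 NAND 0) NAND ((1 XNOR 0) XNOR (1 AND 0)))
= 0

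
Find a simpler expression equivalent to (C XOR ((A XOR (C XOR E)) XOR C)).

By XOR self-cancellation ((E XOR v) XOR v = E):
= (A XOR (C XOR E))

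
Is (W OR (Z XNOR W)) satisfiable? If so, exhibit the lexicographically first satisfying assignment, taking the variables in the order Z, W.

Z=0, W=0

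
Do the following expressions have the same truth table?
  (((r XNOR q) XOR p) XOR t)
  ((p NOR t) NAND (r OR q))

No. Counterexample: with r=0, q=0, p=0, t=1, Expression 1 = 0 but Expression 2 = 1.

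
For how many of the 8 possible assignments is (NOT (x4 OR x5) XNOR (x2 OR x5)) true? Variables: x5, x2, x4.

Satisfying assignments: (0,0,1), (0,1,0)
Count: 2 out of 8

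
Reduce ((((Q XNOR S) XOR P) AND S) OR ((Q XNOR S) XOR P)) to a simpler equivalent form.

By absorption (E OR (E AND v) = E):
= ((Q XNOR S) XOR P)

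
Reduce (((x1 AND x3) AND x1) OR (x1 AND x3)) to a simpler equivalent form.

By absorption (E OR (E AND v) = E):
= (x1 AND x3)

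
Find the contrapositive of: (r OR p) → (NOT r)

Contrapositive: r → NOT (r OR p)
Note: A statement and its contrapositive are logically equivalent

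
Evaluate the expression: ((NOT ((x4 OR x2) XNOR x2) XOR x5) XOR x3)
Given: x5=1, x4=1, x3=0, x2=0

Substituting: ((NOT ((1 OR 0) XNOR 0) XOR 1) XOR 0)
= 0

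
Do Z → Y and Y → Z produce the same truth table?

No, Converse is not equivalent to original (counterexample: V=0, Y=0, Z=1)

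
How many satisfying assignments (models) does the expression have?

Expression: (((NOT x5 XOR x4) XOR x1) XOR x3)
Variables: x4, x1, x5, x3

Satisfying assignments: (0,0,0,0), (0,0,1,1), (0,1,0,1), (0,1,1,0), (1,0,0,1), (1,0,1,0), (1,1,0,0), (1,1,1,1)
Count: 8 out of 16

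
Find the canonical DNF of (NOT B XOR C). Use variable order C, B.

(NOT C AND NOT B) OR (C AND B)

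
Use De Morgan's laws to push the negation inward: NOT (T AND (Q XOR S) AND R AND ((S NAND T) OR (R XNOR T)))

NOT T OR NOT (Q XOR S) OR NOT R OR NOT ((S NAND T) OR (R XNOR T))
De Morgan's: NOT(AND of terms) = OR of negations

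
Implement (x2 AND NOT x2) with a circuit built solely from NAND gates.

((x2 NAND (x2 NAND x2)) NAND (x2 NAND (x2 NAND x2)))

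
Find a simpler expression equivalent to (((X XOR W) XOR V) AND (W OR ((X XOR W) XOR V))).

By absorption (E AND (E OR v) = E):
= ((X XOR W) XOR V)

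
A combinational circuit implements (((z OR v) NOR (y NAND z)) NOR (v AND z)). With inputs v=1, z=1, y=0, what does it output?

Substituting: (((1 OR 1) NOR (0 NAND 1)) NOR (1 AND 1))
= 0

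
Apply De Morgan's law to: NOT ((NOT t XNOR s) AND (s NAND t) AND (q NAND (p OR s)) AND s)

NOT (NOT t XNOR s) OR NOT (s NAND t) OR NOT (q NAND (p OR s)) OR NOT s
De Morgan's: NOT(AND of terms) = OR of negations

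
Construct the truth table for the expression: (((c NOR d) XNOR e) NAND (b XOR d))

d | e | c | b | Output
----------------------
0 | 0 | 0 | 0 | 1
0 | 0 | 0 | 1 | 1
0 | 0 | 1 | 0 | 1
0 | 0 | 1 | 1 | 0
0 | 1 | 0 | 0 | 1
0 | 1 | 0 | 1 | 0
0 | 1 | 1 | 0 | 1
0 | 1 | 1 | 1 | 1
1 | 0 | 0 | 0 | 0
1 | 0 | 0 | 1 | 1
1 | 0 | 1 | 0 | 0
1 | 0 | 1 | 1 | 1
1 | 1 | 0 | 0 | 1
1 | 1 | 0 | 1 | 1
1 | 1 | 1 | 0 | 1
1 | 1 | 1 | 1 | 1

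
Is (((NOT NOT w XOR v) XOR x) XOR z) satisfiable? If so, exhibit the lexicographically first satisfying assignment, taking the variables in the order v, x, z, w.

v=0, x=0, z=0, w=1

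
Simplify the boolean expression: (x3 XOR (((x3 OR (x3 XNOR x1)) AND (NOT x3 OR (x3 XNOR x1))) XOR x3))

By XOR self-cancellation ((E XOR v) XOR v = E) then distribution ((E OR v) AND (E OR NOT v) = E):
= (x3 XNOR x1)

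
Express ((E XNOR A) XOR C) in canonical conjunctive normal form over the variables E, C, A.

(E OR C OR NOT A) AND (E OR NOT C OR A) AND (NOT E OR C OR A) AND (NOT E OR NOT C OR NOT A)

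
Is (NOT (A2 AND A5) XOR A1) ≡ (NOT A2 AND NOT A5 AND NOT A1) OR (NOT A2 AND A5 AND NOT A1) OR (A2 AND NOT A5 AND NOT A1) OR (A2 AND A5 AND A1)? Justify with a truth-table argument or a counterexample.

Yes, they are equivalent — the two output columns agree on all 8 assignments:
A2 | A5 | A1 | Expression 1 | Expression 2
------------------------------------------
0 | 0 | 0 | 1 | 1
0 | 0 | 1 | 0 | 0
0 | 1 | 0 | 1 | 1
0 | 1 | 1 | 0 | 0
1 | 0 | 0 | 1 | 1
1 | 0 | 1 | 0 | 0
1 | 1 | 0 | 0 | 0
1 | 1 | 1 | 1 | 1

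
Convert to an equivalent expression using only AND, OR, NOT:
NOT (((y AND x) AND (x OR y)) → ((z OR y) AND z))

((y AND x) AND (x OR y)) AND NOT ((z OR y) AND z)
(Negated implication: NOT(A → B) = A AND NOT B)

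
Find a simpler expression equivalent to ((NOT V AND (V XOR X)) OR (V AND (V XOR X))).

By distribution ((E AND v) OR (E AND NOT v) = E):
= (V XOR X)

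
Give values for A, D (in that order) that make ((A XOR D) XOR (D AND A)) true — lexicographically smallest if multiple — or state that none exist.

A=0, D=1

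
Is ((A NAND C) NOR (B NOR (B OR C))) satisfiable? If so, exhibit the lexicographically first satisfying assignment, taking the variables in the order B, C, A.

B=0, C=1, A=1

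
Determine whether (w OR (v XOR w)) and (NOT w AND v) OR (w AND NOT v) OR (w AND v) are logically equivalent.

Yes, they are equivalent — the two output columns agree on all 4 assignments:
w | v | Expression 1 | Expression 2
-----------------------------------
0 | 0 | 0 | 0
0 | 1 | 1 | 1
1 | 0 | 1 | 1
1 | 1 | 1 | 1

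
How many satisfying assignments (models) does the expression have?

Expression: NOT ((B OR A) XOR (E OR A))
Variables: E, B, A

Satisfying assignments: (0,0,0), (0,0,1), (0,1,1), (1,0,1), (1,1,0), (1,1,1)
Count: 6 out of 8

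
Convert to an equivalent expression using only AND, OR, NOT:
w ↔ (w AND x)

(w AND (w AND x)) OR (NOT w AND NOT (w AND x))
(Biconditional = both true or both false)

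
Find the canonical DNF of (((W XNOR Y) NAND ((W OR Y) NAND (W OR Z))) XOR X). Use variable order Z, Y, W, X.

(NOT Z AND NOT Y AND NOT W AND X) OR (NOT Z AND NOT Y AND W AND NOT X) OR (NOT Z AND Y AND NOT W AND NOT X) OR (NOT Z AND Y AND W AND NOT X) OR (Z AND NOT Y AND NOT W AND X) OR (Z AND NOT Y AND W AND NOT X) OR (Z AND Y AND NOT W AND NOT X) OR (Z AND Y AND W AND NOT X)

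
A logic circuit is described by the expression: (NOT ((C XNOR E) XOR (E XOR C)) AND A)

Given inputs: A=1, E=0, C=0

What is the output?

Substituting: (NOT ((0 XNOR 0) XOR (0 XOR 0)) AND 1)
= 0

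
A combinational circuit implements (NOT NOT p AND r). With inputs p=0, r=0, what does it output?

Substituting: (NOT NOT 0 AND 0)
= 0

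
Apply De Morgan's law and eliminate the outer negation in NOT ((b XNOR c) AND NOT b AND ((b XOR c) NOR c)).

NOT (b XNOR c) OR b OR NOT ((b XOR c) NOR c)
De Morgan's: NOT(AND of terms) = OR of negations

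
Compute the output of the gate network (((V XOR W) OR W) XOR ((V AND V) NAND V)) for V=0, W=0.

Substituting: (((0 XOR 0) OR 0) XOR ((0 AND 0) NAND 0))
= 1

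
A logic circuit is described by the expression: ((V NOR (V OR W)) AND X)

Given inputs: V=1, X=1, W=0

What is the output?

Substituting: ((1 NOR (1 OR 0)) AND 1)
= 0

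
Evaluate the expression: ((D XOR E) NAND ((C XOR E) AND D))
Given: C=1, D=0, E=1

Substituting: ((0 XOR 1) NAND ((1 XOR 1) AND 0))
= 1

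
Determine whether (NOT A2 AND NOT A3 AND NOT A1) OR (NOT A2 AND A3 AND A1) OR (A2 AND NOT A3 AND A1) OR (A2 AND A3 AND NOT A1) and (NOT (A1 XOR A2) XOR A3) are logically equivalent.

Yes, they are equivalent — the two output columns agree on all 8 assignments:
A2 | A3 | A1 | Expression 1 | Expression 2
------------------------------------------
0 | 0 | 0 | 1 | 1
0 | 0 | 1 | 0 | 0
0 | 1 | 0 | 0 | 0
0 | 1 | 1 | 1 | 1
1 | 0 | 0 | 0 | 0
1 | 0 | 1 | 1 | 1
1 | 1 | 0 | 1 | 1
1 | 1 | 1 | 0 | 0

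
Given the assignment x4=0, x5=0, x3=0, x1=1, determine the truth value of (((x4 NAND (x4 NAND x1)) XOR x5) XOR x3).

Substituting: (((0 NAND (0 NAND 1)) XOR 0) XOR 0)
= 1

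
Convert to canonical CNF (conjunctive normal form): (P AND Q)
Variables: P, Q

(P OR Q) AND (P OR NOT Q) AND (NOT P OR Q)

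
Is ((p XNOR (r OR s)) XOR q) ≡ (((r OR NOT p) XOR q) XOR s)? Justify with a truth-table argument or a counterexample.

No. Counterexample: with r=1, q=0, p=0, s=0, Expression 1 = 0 but Expression 2 = 1.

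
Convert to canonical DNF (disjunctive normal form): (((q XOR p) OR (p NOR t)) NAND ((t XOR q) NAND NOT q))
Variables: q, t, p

(NOT q AND t AND NOT p) OR (NOT q AND t AND p) OR (q AND NOT t AND p) OR (q AND t AND p)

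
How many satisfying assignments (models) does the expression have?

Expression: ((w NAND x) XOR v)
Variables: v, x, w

Satisfying assignments: (0,0,0), (0,0,1), (0,1,0), (1,1,1)
Count: 4 out of 8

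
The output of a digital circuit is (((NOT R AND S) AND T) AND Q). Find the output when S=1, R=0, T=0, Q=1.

Substituting: (((NOT 0 AND 1) AND 0) AND 1)
= 0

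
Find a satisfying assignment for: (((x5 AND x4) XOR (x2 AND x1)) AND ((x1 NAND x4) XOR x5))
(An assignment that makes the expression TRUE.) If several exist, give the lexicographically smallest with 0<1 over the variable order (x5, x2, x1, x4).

x5=0, x2=1, x1=1, x4=0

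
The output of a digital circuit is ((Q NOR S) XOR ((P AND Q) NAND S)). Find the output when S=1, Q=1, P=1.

Substituting: ((1 NOR 1) XOR ((1 AND 1) NAND 1))
= 0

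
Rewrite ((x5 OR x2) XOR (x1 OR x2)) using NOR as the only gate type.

((((((x5 NOR x2) NOR (x5 NOR x2)) NOR ((x1 NOR x2) NOR (x1 NOR x2))) NOR (((x5 NOR x2) NOR (x5 NOR x2)) NOR ((x1 NOR x2) NOR (x1 NOR x2)))) NOR ((((x5 NOR x2) NOR (x5 NOR x2)) NOR ((x1 NOR x2) NOR (x1 NOR x2))) NOR (((x5 NOR x2) NOR (x5 NOR x2)) NOR ((x1 NOR x2) NOR (x1 NOR x2))))) NOR ((((((x5 NOR x2) NOR (x5 NOR x2)) NOR ((x5 NOR x2) NOR (x5 NOR x2))) NOR (((x1 NOR x2) NOR (x1 NOR x2)) NOR ((x1 NOR x2) NOR (x1 NOR x2)))) NOR ((((x5 NOR x2) NOR (x5 NOR x2)) NOR ((x5 NOR x2) NOR (x5 NOR x2))) NOR (((x1 NOR x2) NOR (x1 NOR x2)) NOR ((x1 NOR x2) NOR (x1 NOR x2))))) NOR (((((x5 NOR x2) NOR (x5 NOR x2)) NOR ((x5 NOR x2) NOR (x5 NOR x2))) NOR (((x1 NOR x2) NOR (x1 NOR x2)) NOR ((x1 NOR x2) NOR (x1 NOR x2)))) NOR ((((x5 NOR x2) NOR (x5 NOR x2)) NOR ((x5 NOR x2) NOR (x5 NOR x2))) NOR (((x1 NOR x2) NOR (x1 NOR x2)) NOR ((x1 NOR x2) NOR (x1 NOR x2)))))))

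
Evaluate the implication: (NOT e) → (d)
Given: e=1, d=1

Antecedent (NOT e) = 0; consequent (d) = 1.
0 → 1 = 1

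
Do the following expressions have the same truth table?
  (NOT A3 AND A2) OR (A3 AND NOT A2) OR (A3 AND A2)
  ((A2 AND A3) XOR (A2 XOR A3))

Yes, they are equivalent — the two output columns agree on all 4 assignments:
A3 | A2 | Expression 1 | Expression 2
-------------------------------------
0 | 0 | 0 | 0
0 | 1 | 1 | 1
1 | 0 | 1 | 1
1 | 1 | 1 | 1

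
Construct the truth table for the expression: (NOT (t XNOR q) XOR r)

t | q | r | Output
------------------
0 | 0 | 0 | 0
0 | 0 | 1 | 1
0 | 1 | 0 | 1
0 | 1 | 1 | 0
1 | 0 | 0 | 1
1 | 0 | 1 | 0
1 | 1 | 0 | 0
1 | 1 | 1 | 1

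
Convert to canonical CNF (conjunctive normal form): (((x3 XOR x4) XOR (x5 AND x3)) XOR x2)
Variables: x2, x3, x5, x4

(x2 OR x3 OR x5 OR x4) AND (x2 OR x3 OR NOT x5 OR x4) AND (x2 OR NOT x3 OR x5 OR NOT x4) AND (x2 OR NOT x3 OR NOT x5 OR x4) AND (NOT x2 OR x3 OR x5 OR NOT x4) AND (NOT x2 OR x3 OR NOT x5 OR NOT x4) AND (NOT x2 OR NOT x3 OR x5 OR x4) AND (NOT x2 OR NOT x3 OR NOT x5 OR NOT x4)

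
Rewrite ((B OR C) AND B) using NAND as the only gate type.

((((B NAND B) NAND (C NAND C)) NAND B) NAND (((B NAND B) NAND (C NAND C)) NAND B))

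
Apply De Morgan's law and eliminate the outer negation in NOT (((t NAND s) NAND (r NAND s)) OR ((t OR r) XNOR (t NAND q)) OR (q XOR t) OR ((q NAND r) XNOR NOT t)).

NOT ((t NAND s) NAND (r NAND s)) AND NOT ((t OR r) XNOR (t NAND q)) AND NOT (q XOR t) AND NOT ((q NAND r) XNOR NOT t)
De Morgan's: NOT(OR of terms) = AND of negations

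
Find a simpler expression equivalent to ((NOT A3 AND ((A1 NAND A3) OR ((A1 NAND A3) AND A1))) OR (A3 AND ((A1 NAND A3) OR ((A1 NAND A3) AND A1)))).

By distribution ((E AND v) OR (E AND NOT v) = E) then absorption (E OR (E AND v) = E):
= (A1 NAND A3)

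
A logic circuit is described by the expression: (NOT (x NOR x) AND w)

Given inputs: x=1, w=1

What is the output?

Substituting: (NOT (1 NOR 1) AND 1)
= 1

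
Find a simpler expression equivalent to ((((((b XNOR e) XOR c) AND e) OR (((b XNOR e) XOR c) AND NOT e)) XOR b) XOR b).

By XOR self-cancellation ((E XOR v) XOR v = E) then distribution ((E AND v) OR (E AND NOT v) = E):
= ((b XNOR e) XOR c)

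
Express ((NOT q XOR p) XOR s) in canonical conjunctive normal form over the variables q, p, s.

(q OR p OR NOT s) AND (q OR NOT p OR s) AND (NOT q OR p OR s) AND (NOT q OR NOT p OR NOT s)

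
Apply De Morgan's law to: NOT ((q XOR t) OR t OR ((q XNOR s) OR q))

NOT (q XOR t) AND NOT t AND NOT ((q XNOR s) OR q)
De Morgan's: NOT(OR of terms) = AND of negations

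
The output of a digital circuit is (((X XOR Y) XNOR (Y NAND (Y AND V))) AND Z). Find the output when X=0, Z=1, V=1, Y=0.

Substituting: (((0 XOR 0) XNOR (0 NAND (0 AND 1))) AND 1)
= 0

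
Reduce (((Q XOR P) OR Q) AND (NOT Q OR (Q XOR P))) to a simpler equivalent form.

By distribution ((E OR v) AND (E OR NOT v) = E):
= (Q XOR P)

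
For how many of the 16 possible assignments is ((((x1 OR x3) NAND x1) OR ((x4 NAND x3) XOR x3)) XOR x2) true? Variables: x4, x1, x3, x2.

Satisfying assignments: (0,0,0,0), (0,0,1,0), (0,1,0,0), (0,1,1,1), (1,0,0,0), (1,0,1,0), (1,1,0,0), (1,1,1,0)
Count: 8 out of 16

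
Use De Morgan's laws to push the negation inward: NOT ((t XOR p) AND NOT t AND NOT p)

NOT (t XOR p) OR t OR p
De Morgan's: NOT(AND of terms) = OR of negations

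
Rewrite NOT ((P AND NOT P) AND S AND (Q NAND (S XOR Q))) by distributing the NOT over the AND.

NOT (P AND NOT P) OR NOT S OR NOT (Q NAND (S XOR Q))
De Morgan's: NOT(AND of terms) = OR of negations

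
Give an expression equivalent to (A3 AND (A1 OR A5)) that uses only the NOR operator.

((A3 NOR A3) NOR (((A1 NOR A5) NOR (A1 NOR A5)) NOR ((A1 NOR A5) NOR (A1 NOR A5))))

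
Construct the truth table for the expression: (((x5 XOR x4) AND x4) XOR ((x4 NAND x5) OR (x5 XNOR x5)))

x5 | x4 | Output
----------------
0 | 0 | 1
0 | 1 | 0
1 | 0 | 1
1 | 1 | 1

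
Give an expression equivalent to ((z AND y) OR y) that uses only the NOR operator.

((((z NOR z) NOR (y NOR y)) NOR y) NOR (((z NOR z) NOR (y NOR y)) NOR y))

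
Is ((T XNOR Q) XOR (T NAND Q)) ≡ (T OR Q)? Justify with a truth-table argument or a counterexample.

Yes, they are equivalent — the two output columns agree on all 4 assignments:
T | Q | Expression 1 | Expression 2
-----------------------------------
0 | 0 | 0 | 0
0 | 1 | 1 | 1
1 | 0 | 1 | 1
1 | 1 | 1 | 1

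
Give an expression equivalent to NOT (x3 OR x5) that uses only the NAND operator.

(((x3 NAND x3) NAND (x5 NAND x5)) NAND ((x3 NAND x3) NAND (x5 NAND x5)))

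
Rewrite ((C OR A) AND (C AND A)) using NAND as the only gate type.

((((C NAND C) NAND (A NAND A)) NAND ((C NAND A) NAND (C NAND A))) NAND (((C NAND C) NAND (A NAND A)) NAND ((C NAND A) NAND (C NAND A))))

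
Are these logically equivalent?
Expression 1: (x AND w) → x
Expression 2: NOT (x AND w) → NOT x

No, Inverse is not equivalent to original (counterexample: x=1, w=0)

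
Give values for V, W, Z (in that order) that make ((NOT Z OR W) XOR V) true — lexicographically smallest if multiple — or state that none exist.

V=0, W=0, Z=0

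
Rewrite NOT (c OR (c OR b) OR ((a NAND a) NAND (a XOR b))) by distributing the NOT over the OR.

NOT c AND NOT (c OR b) AND NOT ((a NAND a) NAND (a XOR b))
De Morgan's: NOT(OR of terms) = AND of negations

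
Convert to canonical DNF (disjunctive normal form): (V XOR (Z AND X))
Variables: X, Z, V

(NOT X AND NOT Z AND V) OR (NOT X AND Z AND V) OR (X AND NOT Z AND V) OR (X AND Z AND NOT V)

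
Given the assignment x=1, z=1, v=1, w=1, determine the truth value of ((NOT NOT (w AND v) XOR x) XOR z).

Substituting: ((NOT NOT (1 AND 1) XOR 1) XOR 1)
= 1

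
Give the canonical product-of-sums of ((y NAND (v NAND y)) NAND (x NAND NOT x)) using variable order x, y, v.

ΠM(0, 1, 3, 4, 5, 7) = (x OR y OR v) AND (x OR y OR NOT v) AND (x OR NOT y OR NOT v) AND (NOT x OR y OR v) AND (NOT x OR y OR NOT v) AND (NOT x OR NOT y OR NOT v)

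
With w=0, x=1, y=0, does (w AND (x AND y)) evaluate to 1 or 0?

Substituting: (0 AND (1 AND 0))
= 0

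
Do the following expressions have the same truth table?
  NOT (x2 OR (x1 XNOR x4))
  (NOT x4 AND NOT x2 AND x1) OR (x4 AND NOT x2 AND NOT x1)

Yes, they are equivalent — the two output columns agree on all 8 assignments:
x4 | x2 | x1 | Expression 1 | Expression 2
------------------------------------------
0 | 0 | 0 | 0 | 0
0 | 0 | 1 | 1 | 1
0 | 1 | 0 | 0 | 0
0 | 1 | 1 | 0 | 0
1 | 0 | 0 | 1 | 1
1 | 0 | 1 | 0 | 0
1 | 1 | 0 | 0 | 0
1 | 1 | 1 | 0 | 0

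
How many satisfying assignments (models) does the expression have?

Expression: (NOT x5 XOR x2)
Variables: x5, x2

Satisfying assignments: (0,0), (1,1)
Count: 2 out of 4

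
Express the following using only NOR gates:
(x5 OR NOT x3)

((x5 NOR (x3 NOR x3)) NOR (x5 NOR (x3 NOR x3)))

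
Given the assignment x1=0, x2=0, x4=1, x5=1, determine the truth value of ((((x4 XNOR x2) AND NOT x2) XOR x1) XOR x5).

Substituting: ((((1 XNOR 0) AND NOT 0) XOR 0) XOR 1)
= 1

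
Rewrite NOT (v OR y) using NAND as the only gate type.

(((v NAND v) NAND (y NAND y)) NAND ((v NAND v) NAND (y NAND y)))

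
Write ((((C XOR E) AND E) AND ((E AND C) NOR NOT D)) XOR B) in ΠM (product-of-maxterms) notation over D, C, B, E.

ΠM(0, 1, 4, 5, 8, 11, 12, 13) = (D OR C OR B OR E) AND (D OR C OR B OR NOT E) AND (D OR NOT C OR B OR E) AND (D OR NOT C OR B OR NOT E) AND (NOT D OR C OR B OR E) AND (NOT D OR C OR NOT B OR NOT E) AND (NOT D OR NOT C OR B OR E) AND (NOT D OR NOT C OR B OR NOT E)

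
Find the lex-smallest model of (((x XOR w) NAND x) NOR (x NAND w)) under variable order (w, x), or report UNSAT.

UNSATISFIABLE - no assignment makes this expression true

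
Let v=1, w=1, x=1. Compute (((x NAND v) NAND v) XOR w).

Substituting: (((1 NAND 1) NAND 1) XOR 1)
= 0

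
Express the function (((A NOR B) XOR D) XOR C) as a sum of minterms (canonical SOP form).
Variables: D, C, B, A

Σm(0, 5, 6, 7, 9, 10, 11, 12) = (NOT D AND NOT C AND NOT B AND NOT A) OR (NOT D AND C AND NOT B AND A) OR (NOT D AND C AND B AND NOT A) OR (NOT D AND C AND B AND A) OR (D AND NOT C AND NOT B AND A) OR (D AND NOT C AND B AND NOT A) OR (D AND NOT C AND B AND A) OR (D AND C AND NOT B AND NOT A)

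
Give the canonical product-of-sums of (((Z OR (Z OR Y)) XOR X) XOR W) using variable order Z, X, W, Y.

ΠM(0, 3, 5, 6, 10, 11, 12, 13) = (Z OR X OR W OR Y) AND (Z OR X OR NOT W OR NOT Y) AND (Z OR NOT X OR W OR NOT Y) AND (Z OR NOT X OR NOT W OR Y) AND (NOT Z OR X OR NOT W OR Y) AND (NOT Z OR X OR NOT W OR NOT Y) AND (NOT Z OR NOT X OR W OR Y) AND (NOT Z OR NOT X OR W OR NOT Y)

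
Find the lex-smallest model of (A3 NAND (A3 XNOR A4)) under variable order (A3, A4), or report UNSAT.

A3=0, A4=0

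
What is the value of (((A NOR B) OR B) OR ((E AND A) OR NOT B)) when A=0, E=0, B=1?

Substituting: (((0 NOR 1) OR 1) OR ((0 AND 0) OR NOT 1))
= 1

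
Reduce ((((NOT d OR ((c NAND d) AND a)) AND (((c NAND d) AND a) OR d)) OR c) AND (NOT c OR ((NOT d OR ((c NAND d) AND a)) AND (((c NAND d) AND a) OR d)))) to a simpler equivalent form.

By distribution ((E OR v) AND (E OR NOT v) = E) then distribution ((E OR v) AND (E OR NOT v) = E):
= ((c NAND d) AND a)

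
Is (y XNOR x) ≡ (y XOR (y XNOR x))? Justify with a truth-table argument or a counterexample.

No. Counterexample: with y=1, x=0, Expression 1 = 0 but Expression 2 = 1.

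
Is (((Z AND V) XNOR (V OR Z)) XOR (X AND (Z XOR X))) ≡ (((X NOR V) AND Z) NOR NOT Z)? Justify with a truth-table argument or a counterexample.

No. Counterexample: with V=0, X=0, Z=0, Expression 1 = 1 but Expression 2 = 0.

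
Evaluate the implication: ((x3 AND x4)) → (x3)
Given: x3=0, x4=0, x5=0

Antecedent ((x3 AND x4)) = 0; consequent (x3) = 0.
0 → 0 = 1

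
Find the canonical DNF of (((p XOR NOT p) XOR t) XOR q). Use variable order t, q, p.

(NOT t AND NOT q AND NOT p) OR (NOT t AND NOT q AND p) OR (t AND q AND NOT p) OR (t AND q AND p)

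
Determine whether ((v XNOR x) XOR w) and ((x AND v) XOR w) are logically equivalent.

No. Counterexample: with w=0, v=0, x=0, Expression 1 = 1 but Expression 2 = 0.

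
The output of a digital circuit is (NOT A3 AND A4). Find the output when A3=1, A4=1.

Substituting: (NOT 1 AND 1)
= 0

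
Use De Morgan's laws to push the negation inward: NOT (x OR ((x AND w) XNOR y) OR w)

NOT x AND NOT ((x AND w) XNOR y) AND NOT w
De Morgan's: NOT(OR of terms) = AND of negations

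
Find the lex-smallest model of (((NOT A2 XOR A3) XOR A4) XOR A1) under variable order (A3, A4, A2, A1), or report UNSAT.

A3=0, A4=0, A2=0, A1=0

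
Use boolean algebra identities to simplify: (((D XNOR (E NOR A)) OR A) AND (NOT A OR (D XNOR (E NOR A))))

By distribution ((E OR v) AND (E OR NOT v) = E):
= (D XNOR (E NOR A))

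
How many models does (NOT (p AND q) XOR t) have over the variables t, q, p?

Satisfying assignments: (0,0,0), (0,0,1), (0,1,0), (1,1,1)
Count: 4 out of 8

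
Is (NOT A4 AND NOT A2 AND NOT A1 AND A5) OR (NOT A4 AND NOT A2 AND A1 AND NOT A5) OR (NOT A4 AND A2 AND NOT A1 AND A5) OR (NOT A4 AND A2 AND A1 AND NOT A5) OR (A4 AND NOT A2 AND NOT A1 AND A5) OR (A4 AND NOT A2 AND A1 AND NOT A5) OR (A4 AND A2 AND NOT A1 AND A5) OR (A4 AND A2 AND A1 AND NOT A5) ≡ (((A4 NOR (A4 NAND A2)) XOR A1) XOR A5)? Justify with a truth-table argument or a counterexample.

Yes, they are equivalent — the two output columns agree on all 16 assignments:
A4 | A2 | A1 | A5 | Expression 1 | Expression 2
-----------------------------------------------
0 | 0 | 0 | 0 | 0 | 0
0 | 0 | 0 | 1 | 1 | 1
0 | 0 | 1 | 0 | 1 | 1
0 | 0 | 1 | 1 | 0 | 0
0 | 1 | 0 | 0 | 0 | 0
0 | 1 | 0 | 1 | 1 | 1
0 | 1 | 1 | 0 | 1 | 1
0 | 1 | 1 | 1 | 0 | 0
1 | 0 | 0 | 0 | 0 | 0
1 | 0 | 0 | 1 | 1 | 1
1 | 0 | 1 | 0 | 1 | 1
1 | 0 | 1 | 1 | 0 | 0
1 | 1 | 0 | 0 | 0 | 0
1 | 1 | 0 | 1 | 1 | 1
1 | 1 | 1 | 0 | 1 | 1
1 | 1 | 1 | 1 | 0 | 0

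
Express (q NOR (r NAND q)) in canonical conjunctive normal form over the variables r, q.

(r OR q) AND (r OR NOT q) AND (NOT r OR q) AND (NOT r OR NOT q)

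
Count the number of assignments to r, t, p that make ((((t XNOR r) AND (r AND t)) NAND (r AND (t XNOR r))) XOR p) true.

Satisfying assignments: (0,0,0), (0,1,0), (1,0,0), (1,1,1)
Count: 4 out of 8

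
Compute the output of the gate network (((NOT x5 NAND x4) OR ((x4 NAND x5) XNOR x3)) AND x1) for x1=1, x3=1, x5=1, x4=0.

Substituting: (((NOT 1 NAND 0) OR ((0 NAND 1) XNOR 1)) AND 1)
= 1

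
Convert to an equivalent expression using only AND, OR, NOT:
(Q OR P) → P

NOT (Q OR P) OR P
(Implication elimination: A → B = NOT A OR B)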